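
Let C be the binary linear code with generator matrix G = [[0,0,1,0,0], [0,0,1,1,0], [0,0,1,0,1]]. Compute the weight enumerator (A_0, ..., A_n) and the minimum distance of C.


Weight distribution: A_0 = 1, A_1 = 3, A_2 = 3, A_3 = 1. Minimum distance d = 1.

Enumerate all 2^3 = 8 messages m ∈ F_2^3.
For each, compute codeword c = mG in F_2^5, then tally its weight.
  m = 000 → c = 00000, weight = 0.
  m = 100 → c = 00100, weight = 1.
  m = 010 → c = 00110, weight = 2.
  m = 110 → c = 00010, weight = 1.
  m = 001 → c = 00101, weight = 2.
  m = 101 → c = 00001, weight = 1.
  m = 011 → c = 00011, weight = 2.
  m = 111 → c = 00111, weight = 3.
Tally weights:
  weight 0: 1 codewords.
  weight 1: 3 codewords.
  weight 2: 3 codewords.
  weight 3: 1 codewords.
Minimum distance d = smallest w > 0 with A_w > 0 = 1.
Sanity: Σ A_w = 8 = 2^3 = 8 ✓.


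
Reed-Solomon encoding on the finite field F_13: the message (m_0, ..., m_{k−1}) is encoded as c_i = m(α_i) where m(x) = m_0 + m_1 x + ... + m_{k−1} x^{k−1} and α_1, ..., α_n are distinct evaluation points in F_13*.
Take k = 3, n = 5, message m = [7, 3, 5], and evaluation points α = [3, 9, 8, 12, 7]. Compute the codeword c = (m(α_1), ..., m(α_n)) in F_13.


c = [9, 10, 0, 9, 0]

Message polynomial: m(x) = 7 + 3·x + 5·x^2 (mod 13).
For each evaluation point α_i, compute m(α_i) mod 13:
  α_1 = 3: Horner steps 5 → 5 → 9, so m(3) = 9.
  α_2 = 9: Horner steps 5 → 9 → 10, so m(9) = 10.
  α_3 = 8: Horner steps 5 → 4 → 0, so m(8) = 0.
  α_4 = 12: Horner steps 5 → 11 → 9, so m(12) = 9.
  α_5 = 7: Horner steps 5 → 12 → 0, so m(7) = 0.
Codeword c = [9, 10, 0, 9, 0] ∈ F_13^5.


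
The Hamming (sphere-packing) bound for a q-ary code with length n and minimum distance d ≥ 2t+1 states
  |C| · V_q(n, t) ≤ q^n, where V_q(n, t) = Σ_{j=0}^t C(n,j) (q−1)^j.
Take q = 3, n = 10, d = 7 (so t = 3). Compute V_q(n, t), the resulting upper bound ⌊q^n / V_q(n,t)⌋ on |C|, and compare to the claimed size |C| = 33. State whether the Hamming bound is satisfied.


V_q(n, t) = 1161, q^n = 59049, Hamming bound = 50, |C| = 33 ≤ bound (satisfied).

Step 1: Compute V_q(n, t) = Σ_{j=0}^3 C(n, j) (q−1)^j.
  j = 0: C(10,0)·(2)^0 = 1·1 = 1.
  j = 1: C(10,1)·(2)^1 = 10·2 = 20.
  j = 2: C(10,2)·(2)^2 = 45·4 = 180.
  j = 3: C(10,3)·(2)^3 = 120·8 = 960.
  V_q(n, t) = 1 + 20 + 180 + 960 = 1161.
Step 2: q^n = 3^10 = 59049.
Step 3: Hamming bound ⌊q^n / V_q(n,t)⌋ = ⌊59049/1161⌋ = 50.
Step 4: Compare |C| = 33 to 50: satisfied.
The claimed |C| lies below the Hamming bound.


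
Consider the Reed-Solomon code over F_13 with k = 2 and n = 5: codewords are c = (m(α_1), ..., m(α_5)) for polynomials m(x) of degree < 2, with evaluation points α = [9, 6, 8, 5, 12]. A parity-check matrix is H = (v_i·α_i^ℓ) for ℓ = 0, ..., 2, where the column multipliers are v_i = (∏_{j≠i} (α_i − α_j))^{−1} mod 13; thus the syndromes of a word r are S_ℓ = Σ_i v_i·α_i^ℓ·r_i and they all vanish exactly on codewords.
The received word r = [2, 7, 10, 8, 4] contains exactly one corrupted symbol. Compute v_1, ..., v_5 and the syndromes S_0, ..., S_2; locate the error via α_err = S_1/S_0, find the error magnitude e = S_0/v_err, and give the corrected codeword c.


S = (11, 1, 6), error at position 2, error magnitude e = 7, c = [2, 0, 10, 8, 4].

Step 1: column multipliers v_i = (∏_{j≠i}(α_i − α_j))^{−1} mod 13.
  i = 1 (α = 9): (9−6)(9−8)(9−5)(9−12) = 3·1·4·(−3) = −36 ≡ 3, so v_1 = 3^{−1} = 9 (mod 13).
  i = 2 (α = 6): (6−9)(6−8)(6−5)(6−12) = (−3)·(−2)·1·(−6) = −36 ≡ 3, so v_2 = 3^{−1} = 9 (mod 13).
  i = 3 (α = 8): (8−9)(8−6)(8−5)(8−12) = (−1)·2·3·(−4) = 24 ≡ 11, so v_3 = 11^{−1} = 6 (mod 13).
  i = 4 (α = 5): (5−9)(5−6)(5−8)(5−12) = (−4)·(−1)·(−3)·(−7) = 84 ≡ 6, so v_4 = 6^{−1} = 11 (mod 13).
  i = 5 (α = 12): (12−9)(12−6)(12−8)(12−5) = 3·6·4·7 = 504 ≡ 10, so v_5 = 10^{−1} = 4 (mod 13).
  v = [9, 9, 6, 11, 4].
Step 2: syndromes of r = [2, 7, 10, 8, 4] (all sums mod 13).
  S_0 = Σ v_i r_i = 9·2 + 9·7 + 6·10 + 11·8 + 4·4 = 245 ≡ 11.
  S_1 = Σ v_i α_i r_i = 9·9·2 + 9·6·7 + 6·8·10 + 11·5·8 + 4·12·4 = 1652 ≡ 1.
  α_i^2 mod 13 = [3, 10, 12, 12, 1].
  S_2 = Σ v_i α_i^2 r_i = 9·3·2 + 9·10·7 + 6·12·10 + 11·12·8 + 4·1·4 = 2476 ≡ 6.
  S = (11, 1, 6) ≠ 0, so r is not a codeword (an error is present).
Step 3: locate the error. For a single error e at position i, S_ℓ = v_i·e·α_i^ℓ, so α_err = S_1/S_0.
  S_0^{−1} = 11^{−1} = 6 (mod 13), so α_err = 1·6 = 6 ≡ 6 = α_2. Error position i = 2.
  Consistency check: S_2/S_1 = 6·1 = 6 ≡ 6 = α_err ✓ (single-error assumption holds).
Step 4: error magnitude e = S_0/v_2 = S_0·∏_{j≠2}(α_2 − α_j) = 11·3 = 33 ≡ 7 (mod 13).
Step 5: correct position 2: c_2 = r_2 − e = 7 − 7 ≡ 0 (mod 13). Hence c = [2, 0, 10, 8, 4].
  Check: interpolating c through the α_i gives m(x) = 9 + 5·x (degree < 2) with m(α_i) = c_i for every i, so c is indeed a codeword.


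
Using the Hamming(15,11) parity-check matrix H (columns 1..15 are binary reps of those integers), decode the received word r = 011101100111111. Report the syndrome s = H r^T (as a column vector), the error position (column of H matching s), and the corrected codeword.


s = (0, 1, 0, 1)^T, error position = 5, corrected codeword c = 011111100111111

Compute s = H r^T mod 2 one row at a time:
  s_1 = 0 + 0 + 1 + 1 + 1 + 1 + 1 + 1 = 6 ≡ 0 (mod 2).
  s_2 = 1 + 0 + 1 + 1 + 1 + 1 + 1 + 1 = 7 ≡ 1 (mod 2).
  s_3 = 1 + 1 + 1 + 1 + 1 + 1 + 1 + 1 = 8 ≡ 0 (mod 2).
  s_4 = 0 + 1 + 0 + 1 + 0 + 1 + 1 + 1 = 5 ≡ 1 (mod 2).
s = (0, 1, 0, 1)^T — this equals column 5 of H (binary 0101), so error is at position 5.
Correct: flip bit 5 of r = 011101100111111 to get c = 011111100111111.


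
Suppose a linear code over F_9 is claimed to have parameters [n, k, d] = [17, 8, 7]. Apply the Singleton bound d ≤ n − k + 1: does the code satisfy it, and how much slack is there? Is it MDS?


Singleton RHS = n − k + 1 = 10, slack = 3, bound satisfied, not MDS.

Singleton bound: d ≤ n − k + 1.
Here n = 17, k = 8, so n − k + 1 = 10.
Given d = 7, check d ≤ 10: YES.
Slack = (n − k + 1) − d = 3.
The code is NOT MDS (slack = 3 > 0).
Description: the claimed parameters are [17, 8, 7]_9; such a code would be non-MDS.


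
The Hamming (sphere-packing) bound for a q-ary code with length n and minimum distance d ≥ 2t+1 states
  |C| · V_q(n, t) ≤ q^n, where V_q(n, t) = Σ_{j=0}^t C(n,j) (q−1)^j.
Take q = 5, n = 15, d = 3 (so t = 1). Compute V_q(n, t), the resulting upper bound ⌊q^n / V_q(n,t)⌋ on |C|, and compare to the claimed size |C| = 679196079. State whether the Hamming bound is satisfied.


V_q(n, t) = 61, q^n = 30517578125, Hamming bound = 500288165, |C| = 679196079 > bound (violated).

Step 1: Compute V_q(n, t) = Σ_{j=0}^1 C(n, j) (q−1)^j.
  j = 0: C(15,0)·(4)^0 = 1·1 = 1.
  j = 1: C(15,1)·(4)^1 = 15·4 = 60.
  V_q(n, t) = 1 + 60 = 61.
Step 2: q^n = 5^15 = 30517578125.
Step 3: Hamming bound ⌊q^n / V_q(n,t)⌋ = ⌊30517578125/61⌋ = 500288165.
Step 4: Compare |C| = 679196079 to 500288165: violated.
The claimed |C| lies above the Hamming bound, so no 5-ary code of length 15 with d ≥ 3 can have 679196079 codewords.


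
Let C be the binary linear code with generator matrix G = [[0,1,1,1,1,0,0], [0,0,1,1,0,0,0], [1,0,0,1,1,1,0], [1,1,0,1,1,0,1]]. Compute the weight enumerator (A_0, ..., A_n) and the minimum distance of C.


Weight distribution: A_0 = 1, A_2 = 2, A_3 = 4, A_4 = 5, A_5 = 4. Minimum distance d = 2.

Enumerate all 2^4 = 16 messages m ∈ F_2^4.
For each, compute codeword c = mG in F_2^7, then tally its weight.
  m = 0000 → c = 0000000, weight = 0.
  m = 1000 → c = 0111100, weight = 4.
  m = 0100 → c = 0011000, weight = 2.
  m = 1100 → c = 0100100, weight = 2.
  m = 0010 → c = 1001110, weight = 4.
  m = 1010 → c = 1110010, weight = 4.
  m = 0110 → c = 1010110, weight = 4.
  m = 1110 → c = 1101010, weight = 4.
  m = 0001 → c = 1101101, weight = 5.
  m = 1001 → c = 1010001, weight = 3.
  m = 0101 → c = 1110101, weight = 5.
  m = 1101 → c = 1001001, weight = 3.
  m = 0011 → c = 0100011, weight = 3.
  m = 1011 → c = 0011111, weight = 5.
  m = 0111 → c = 0111011, weight = 5.
  m = 1111 → c = 0000111, weight = 3.
Tally weights:
  weight 0: 1 codewords.
  weight 2: 2 codewords.
  weight 3: 4 codewords.
  weight 4: 5 codewords.
  weight 5: 4 codewords.
Minimum distance d = smallest w > 0 with A_w > 0 = 2.
Sanity: Σ A_w = 16 = 2^4 = 16 ✓.


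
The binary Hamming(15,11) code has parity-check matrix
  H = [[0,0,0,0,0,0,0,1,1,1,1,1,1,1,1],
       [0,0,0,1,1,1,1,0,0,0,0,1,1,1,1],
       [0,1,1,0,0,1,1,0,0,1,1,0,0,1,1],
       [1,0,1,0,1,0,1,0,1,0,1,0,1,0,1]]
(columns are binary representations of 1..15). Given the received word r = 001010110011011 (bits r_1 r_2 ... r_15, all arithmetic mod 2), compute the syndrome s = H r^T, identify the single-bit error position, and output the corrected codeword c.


s = (1, 1, 1, 1)^T, error position = 15, corrected codeword c = 001010110011010

Compute s = H r^T mod 2 one row at a time:
  s_1 = 1 + 0 + 0 + 1 + 1 + 0 + 1 + 1 = 5 ≡ 1 (mod 2).
  s_2 = 0 + 1 + 0 + 1 + 1 + 0 + 1 + 1 = 5 ≡ 1 (mod 2).
  s_3 = 0 + 1 + 0 + 1 + 0 + 1 + 1 + 1 = 5 ≡ 1 (mod 2).
  s_4 = 0 + 1 + 1 + 1 + 0 + 1 + 0 + 1 = 5 ≡ 1 (mod 2).
s = (1, 1, 1, 1)^T — this equals column 15 of H (binary 1111), so error is at position 15.
Correct: flip bit 15 of r = 001010110011011 to get c = 001010110011010.


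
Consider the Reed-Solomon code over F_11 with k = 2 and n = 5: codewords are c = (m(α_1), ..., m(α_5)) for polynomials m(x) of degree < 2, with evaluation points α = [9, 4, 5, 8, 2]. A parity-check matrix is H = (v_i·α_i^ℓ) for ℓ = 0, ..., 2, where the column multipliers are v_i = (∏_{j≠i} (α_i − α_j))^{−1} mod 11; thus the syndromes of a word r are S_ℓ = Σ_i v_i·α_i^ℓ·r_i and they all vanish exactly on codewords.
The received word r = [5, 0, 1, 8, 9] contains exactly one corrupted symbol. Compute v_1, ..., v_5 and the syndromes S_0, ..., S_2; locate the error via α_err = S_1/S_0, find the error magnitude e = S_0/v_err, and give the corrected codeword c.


S = (3, 2, 5), error at position 4, error magnitude e = 4, c = [5, 0, 1, 4, 9].

Step 1: column multipliers v_i = (∏_{j≠i}(α_i − α_j))^{−1} mod 11.
  i = 1 (α = 9): (9−4)(9−5)(9−8)(9−2) = 5·4·1·7 = 140 ≡ 8, so v_1 = 8^{−1} = 7 (mod 11).
  i = 2 (α = 4): (4−9)(4−5)(4−8)(4−2) = (−5)·(−1)·(−4)·2 = −40 ≡ 4, so v_2 = 4^{−1} = 3 (mod 11).
  i = 3 (α = 5): (5−9)(5−4)(5−8)(5−2) = (−4)·1·(−3)·3 = 36 ≡ 3, so v_3 = 3^{−1} = 4 (mod 11).
  i = 4 (α = 8): (8−9)(8−4)(8−5)(8−2) = (−1)·4·3·6 = −72 ≡ 5, so v_4 = 5^{−1} = 9 (mod 11).
  i = 5 (α = 2): (2−9)(2−4)(2−5)(2−8) = (−7)·(−2)·(−3)·(−6) = 252 ≡ 10, so v_5 = 10^{−1} = 10 (mod 11).
  v = [7, 3, 4, 9, 10].
Step 2: syndromes of r = [5, 0, 1, 8, 9] (all sums mod 11).
  S_0 = Σ v_i r_i = 7·5 + 3·0 + 4·1 + 9·8 + 10·9 = 201 ≡ 3.
  S_1 = Σ v_i α_i r_i = 7·9·5 + 3·4·0 + 4·5·1 + 9·8·8 + 10·2·9 = 1091 ≡ 2.
  α_i^2 mod 11 = [4, 5, 3, 9, 4].
  S_2 = Σ v_i α_i^2 r_i = 7·4·5 + 3·5·0 + 4·3·1 + 9·9·8 + 10·4·9 = 1160 ≡ 5.
  S = (3, 2, 5) ≠ 0, so r is not a codeword (an error is present).
Step 3: locate the error. For a single error e at position i, S_ℓ = v_i·e·α_i^ℓ, so α_err = S_1/S_0.
  S_0^{−1} = 3^{−1} = 4 (mod 11), so α_err = 2·4 = 8 ≡ 8 = α_4. Error position i = 4.
  Consistency check: S_2/S_1 = 5·6 = 30 ≡ 8 = α_err ✓ (single-error assumption holds).
Step 4: error magnitude e = S_0/v_4 = S_0·∏_{j≠4}(α_4 − α_j) = 3·5 = 15 ≡ 4 (mod 11).
Step 5: correct position 4: c_4 = r_4 − e = 8 − 4 ≡ 4 (mod 11). Hence c = [5, 0, 1, 4, 9].
  Check: interpolating c through the α_i gives m(x) = 7 + 1·x (degree < 2) with m(α_i) = c_i for every i, so c is indeed a codeword.


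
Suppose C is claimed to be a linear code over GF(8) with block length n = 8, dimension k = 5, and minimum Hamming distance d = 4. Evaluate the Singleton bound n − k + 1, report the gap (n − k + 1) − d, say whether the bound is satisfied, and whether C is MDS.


Singleton RHS = n − k + 1 = 4, slack = 0, bound satisfied, MDS.

Singleton bound: d ≤ n − k + 1.
Here n = 8, k = 5, so n − k + 1 = 4.
Given d = 4, check d ≤ 4: YES.
Slack = (n − k + 1) − d = 0.
The code is MDS (slack = 0).
Description: the claimed parameters are [8, 5, 4]_8; such a code would be MDS (meets Singleton bound).


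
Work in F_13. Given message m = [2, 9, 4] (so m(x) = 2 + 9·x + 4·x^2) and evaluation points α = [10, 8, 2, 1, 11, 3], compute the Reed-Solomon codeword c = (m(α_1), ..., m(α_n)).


c = [11, 5, 10, 2, 0, 0]

Message polynomial: m(x) = 2 + 9·x + 4·x^2 (mod 13).
For each evaluation point α_i, compute m(α_i) mod 13:
  α_1 = 10: Horner steps 4 → 10 → 11, so m(10) = 11.
  α_2 = 8: Horner steps 4 → 2 → 5, so m(8) = 5.
  α_3 = 2: Horner steps 4 → 4 → 10, so m(2) = 10.
  α_4 = 1: Horner steps 4 → 0 → 2, so m(1) = 2.
  α_5 = 11: Horner steps 4 → 1 → 0, so m(11) = 0.
  α_6 = 3: Horner steps 4 → 8 → 0, so m(3) = 0.
Codeword c = [11, 5, 10, 2, 0, 0] ∈ F_13^6.


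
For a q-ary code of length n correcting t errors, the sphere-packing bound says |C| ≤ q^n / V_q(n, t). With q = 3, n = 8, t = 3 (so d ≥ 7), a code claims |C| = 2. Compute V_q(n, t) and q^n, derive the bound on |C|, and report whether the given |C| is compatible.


V_q(n, t) = 577, q^n = 6561, Hamming bound = 11, |C| = 2 ≤ bound (satisfied).

Step 1: Compute V_q(n, t) = Σ_{j=0}^3 C(n, j) (q−1)^j.
  j = 0: C(8,0)·(2)^0 = 1·1 = 1.
  j = 1: C(8,1)·(2)^1 = 8·2 = 16.
  j = 2: C(8,2)·(2)^2 = 28·4 = 112.
  j = 3: C(8,3)·(2)^3 = 56·8 = 448.
  V_q(n, t) = 1 + 16 + 112 + 448 = 577.
Step 2: q^n = 3^8 = 6561.
Step 3: Hamming bound ⌊q^n / V_q(n,t)⌋ = ⌊6561/577⌋ = 11.
Step 4: Compare |C| = 2 to 11: satisfied.
The claimed |C| lies below the Hamming bound.


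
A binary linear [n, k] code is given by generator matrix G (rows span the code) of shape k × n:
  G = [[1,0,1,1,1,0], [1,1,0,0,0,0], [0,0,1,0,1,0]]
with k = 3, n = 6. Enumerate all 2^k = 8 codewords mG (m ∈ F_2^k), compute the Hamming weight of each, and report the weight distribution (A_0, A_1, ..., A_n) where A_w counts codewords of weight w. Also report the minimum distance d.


Weight distribution: A_0 = 1, A_2 = 4, A_4 = 3. Minimum distance d = 2.

Enumerate all 2^3 = 8 messages m ∈ F_2^3.
For each, compute codeword c = mG in F_2^6, then tally its weight.
  m = 000 → c = 000000, weight = 0.
  m = 100 → c = 101110, weight = 4.
  m = 010 → c = 110000, weight = 2.
  m = 110 → c = 011110, weight = 4.
  m = 001 → c = 001010, weight = 2.
  m = 101 → c = 100100, weight = 2.
  m = 011 → c = 111010, weight = 4.
  m = 111 → c = 010100, weight = 2.
Tally weights:
  weight 0: 1 codewords.
  weight 2: 4 codewords.
  weight 4: 3 codewords.
Minimum distance d = smallest w > 0 with A_w > 0 = 2.
Sanity: Σ A_w = 8 = 2^3 = 8 ✓.


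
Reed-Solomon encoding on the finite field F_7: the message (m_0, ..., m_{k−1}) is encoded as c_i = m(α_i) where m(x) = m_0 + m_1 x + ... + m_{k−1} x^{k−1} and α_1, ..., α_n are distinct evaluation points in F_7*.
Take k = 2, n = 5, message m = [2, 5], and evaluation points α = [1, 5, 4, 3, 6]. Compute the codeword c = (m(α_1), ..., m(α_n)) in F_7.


c = [0, 6, 1, 3, 4]

Message polynomial: m(x) = 2 + 5·x (mod 7).
For each evaluation point α_i, compute m(α_i) mod 7:
  α_1 = 1: Horner steps 5 → 0, so m(1) = 0.
  α_2 = 5: Horner steps 5 → 6, so m(5) = 6.
  α_3 = 4: Horner steps 5 → 1, so m(4) = 1.
  α_4 = 3: Horner steps 5 → 3, so m(3) = 3.
  α_5 = 6: Horner steps 5 → 4, so m(6) = 4.
Codeword c = [0, 6, 1, 3, 4] ∈ F_7^5.


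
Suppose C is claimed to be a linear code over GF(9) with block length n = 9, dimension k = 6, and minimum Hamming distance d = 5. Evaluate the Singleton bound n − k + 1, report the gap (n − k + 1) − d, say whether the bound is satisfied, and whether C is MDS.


Singleton RHS = n − k + 1 = 4, slack = -1, bound violated (no such code; not MDS).

Singleton bound: d ≤ n − k + 1.
Here n = 9, k = 6, so n − k + 1 = 4.
Given d = 5, check d ≤ 4: NO.
Slack = (n − k + 1) − d = -1.
The slack is negative: d = 5 exceeds n − k + 1 = 4 by 1, so the Singleton bound is violated and no linear [9, 6, 5]_9 code can exist. In particular it is not MDS (MDS requires d = n − k + 1 exactly).
Description: the claimed parameters are [9, 6, 5]_9; such a code would be impossible (violates the Singleton bound).


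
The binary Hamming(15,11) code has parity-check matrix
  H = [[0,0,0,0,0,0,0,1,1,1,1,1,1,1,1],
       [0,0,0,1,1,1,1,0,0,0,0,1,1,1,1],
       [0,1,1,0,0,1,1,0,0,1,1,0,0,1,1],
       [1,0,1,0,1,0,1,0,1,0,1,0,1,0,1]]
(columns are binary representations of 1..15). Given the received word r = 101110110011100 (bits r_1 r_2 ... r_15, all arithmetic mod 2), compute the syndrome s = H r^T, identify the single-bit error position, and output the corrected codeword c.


s = (0, 1, 1, 0)^T, error position = 6, corrected codeword c = 101111110011100

Compute s = H r^T mod 2 one row at a time:
  s_1 = 1 + 0 + 0 + 1 + 1 + 1 + 0 + 0 = 4 ≡ 0 (mod 2).
  s_2 = 1 + 1 + 0 + 1 + 1 + 1 + 0 + 0 = 5 ≡ 1 (mod 2).
  s_3 = 0 + 1 + 0 + 1 + 0 + 1 + 0 + 0 = 3 ≡ 1 (mod 2).
  s_4 = 1 + 1 + 1 + 1 + 0 + 1 + 1 + 0 = 6 ≡ 0 (mod 2).
s = (0, 1, 1, 0)^T — this equals column 6 of H (binary 0110), so error is at position 6.
Correct: flip bit 6 of r = 101110110011100 to get c = 101111110011100.


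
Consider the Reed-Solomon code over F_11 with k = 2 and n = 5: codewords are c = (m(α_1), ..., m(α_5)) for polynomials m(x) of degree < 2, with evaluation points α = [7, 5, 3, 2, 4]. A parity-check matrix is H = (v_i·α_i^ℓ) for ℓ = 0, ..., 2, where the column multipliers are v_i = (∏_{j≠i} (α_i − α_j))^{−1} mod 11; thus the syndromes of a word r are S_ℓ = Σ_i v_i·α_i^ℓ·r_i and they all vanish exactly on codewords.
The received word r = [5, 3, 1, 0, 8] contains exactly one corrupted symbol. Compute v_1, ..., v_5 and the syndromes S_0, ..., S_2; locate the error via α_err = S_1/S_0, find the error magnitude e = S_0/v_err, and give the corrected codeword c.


S = (1, 4, 5), error at position 5, error magnitude e = 6, c = [5, 3, 1, 0, 2].

Step 1: column multipliers v_i = (∏_{j≠i}(α_i − α_j))^{−1} mod 11.
  i = 1 (α = 7): (7−5)(7−3)(7−2)(7−4) = 2·4·5·3 = 120 ≡ 10, so v_1 = 10^{−1} = 10 (mod 11).
  i = 2 (α = 5): (5−7)(5−3)(5−2)(5−4) = (−2)·2·3·1 = −12 ≡ 10, so v_2 = 10^{−1} = 10 (mod 11).
  i = 3 (α = 3): (3−7)(3−5)(3−2)(3−4) = (−4)·(−2)·1·(−1) = −8 ≡ 3, so v_3 = 3^{−1} = 4 (mod 11).
  i = 4 (α = 2): (2−7)(2−5)(2−3)(2−4) = (−5)·(−3)·(−1)·(−2) = 30 ≡ 8, so v_4 = 8^{−1} = 7 (mod 11).
  i = 5 (α = 4): (4−7)(4−5)(4−3)(4−2) = (−3)·(−1)·1·2 = 6 ≡ 6, so v_5 = 6^{−1} = 2 (mod 11).
  v = [10, 10, 4, 7, 2].
Step 2: syndromes of r = [5, 3, 1, 0, 8] (all sums mod 11).
  S_0 = Σ v_i r_i = 10·5 + 10·3 + 4·1 + 7·0 + 2·8 = 100 ≡ 1.
  S_1 = Σ v_i α_i r_i = 10·7·5 + 10·5·3 + 4·3·1 + 7·2·0 + 2·4·8 = 576 ≡ 4.
  α_i^2 mod 11 = [5, 3, 9, 4, 5].
  S_2 = Σ v_i α_i^2 r_i = 10·5·5 + 10·3·3 + 4·9·1 + 7·4·0 + 2·5·8 = 456 ≡ 5.
  S = (1, 4, 5) ≠ 0, so r is not a codeword (an error is present).
Step 3: locate the error. For a single error e at position i, S_ℓ = v_i·e·α_i^ℓ, so α_err = S_1/S_0.
  S_0^{−1} = 1^{−1} = 1 (mod 11), so α_err = 4·1 = 4 ≡ 4 = α_5. Error position i = 5.
  Consistency check: S_2/S_1 = 5·3 = 15 ≡ 4 = α_err ✓ (single-error assumption holds).
Step 4: error magnitude e = S_0/v_5 = S_0·∏_{j≠5}(α_5 − α_j) = 1·6 = 6 ≡ 6 (mod 11).
Step 5: correct position 5: c_5 = r_5 − e = 8 − 6 ≡ 2 (mod 11). Hence c = [5, 3, 1, 0, 2].
  Check: interpolating c through the α_i gives m(x) = 9 + 1·x (degree < 2) with m(α_i) = c_i for every i, so c is indeed a codeword.


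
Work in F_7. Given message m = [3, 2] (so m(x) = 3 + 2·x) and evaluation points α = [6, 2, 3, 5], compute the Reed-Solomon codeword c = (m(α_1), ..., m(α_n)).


c = [1, 0, 2, 6]

Message polynomial: m(x) = 3 + 2·x (mod 7).
For each evaluation point α_i, compute m(α_i) mod 7:
  α_1 = 6: Horner steps 2 → 1, so m(6) = 1.
  α_2 = 2: Horner steps 2 → 0, so m(2) = 0.
  α_3 = 3: Horner steps 2 → 2, so m(3) = 2.
  α_4 = 5: Horner steps 2 → 6, so m(5) = 6.
Codeword c = [1, 0, 2, 6] ∈ F_7^4.


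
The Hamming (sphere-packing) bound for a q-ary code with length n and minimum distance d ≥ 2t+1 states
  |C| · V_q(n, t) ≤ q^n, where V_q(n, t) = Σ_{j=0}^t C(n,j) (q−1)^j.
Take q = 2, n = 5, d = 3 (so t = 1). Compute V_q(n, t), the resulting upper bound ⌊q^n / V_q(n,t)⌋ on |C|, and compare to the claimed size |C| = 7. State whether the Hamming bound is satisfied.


V_q(n, t) = 6, q^n = 32, Hamming bound = 5, |C| = 7 > bound (violated).

Step 1: Compute V_q(n, t) = Σ_{j=0}^1 C(n, j) (q−1)^j.
  j = 0: C(5,0)·(1)^0 = 1·1 = 1.
  j = 1: C(5,1)·(1)^1 = 5·1 = 5.
  V_q(n, t) = 1 + 5 = 6.
Step 2: q^n = 2^5 = 32.
Step 3: Hamming bound ⌊q^n / V_q(n,t)⌋ = ⌊32/6⌋ = 5.
Step 4: Compare |C| = 7 to 5: violated.
The claimed |C| lies above the Hamming bound, so no 2-ary code of length 5 with d ≥ 3 can have 7 codewords.


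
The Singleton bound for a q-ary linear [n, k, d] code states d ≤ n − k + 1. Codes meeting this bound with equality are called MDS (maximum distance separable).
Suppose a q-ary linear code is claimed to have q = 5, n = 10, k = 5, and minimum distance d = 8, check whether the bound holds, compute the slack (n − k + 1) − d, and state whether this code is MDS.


Singleton RHS = n − k + 1 = 6, slack = -2, bound violated (no such code; not MDS).

Singleton bound: d ≤ n − k + 1.
Here n = 10, k = 5, so n − k + 1 = 6.
Given d = 8, check d ≤ 6: NO.
Slack = (n − k + 1) − d = -2.
The slack is negative: d = 8 exceeds n − k + 1 = 6 by 2, so the Singleton bound is violated and no linear [10, 5, 8]_5 code can exist. In particular it is not MDS (MDS requires d = n − k + 1 exactly).
Description: the claimed parameters are [10, 5, 8]_5; such a code would be impossible (violates the Singleton bound).


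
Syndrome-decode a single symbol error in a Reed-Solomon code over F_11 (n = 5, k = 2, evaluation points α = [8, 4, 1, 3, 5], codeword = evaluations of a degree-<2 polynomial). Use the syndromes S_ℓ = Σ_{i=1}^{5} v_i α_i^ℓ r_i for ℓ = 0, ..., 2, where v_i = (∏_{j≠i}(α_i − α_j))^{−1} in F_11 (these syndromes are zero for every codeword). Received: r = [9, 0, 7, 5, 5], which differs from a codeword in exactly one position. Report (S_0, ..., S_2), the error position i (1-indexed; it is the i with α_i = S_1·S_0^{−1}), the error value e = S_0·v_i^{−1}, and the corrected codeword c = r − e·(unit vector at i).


S = (5, 4, 1), error at position 4, error magnitude e = 10, c = [9, 0, 7, 6, 5].

Step 1: column multipliers v_i = (∏_{j≠i}(α_i − α_j))^{−1} mod 11.
  i = 1 (α = 8): (8−4)(8−1)(8−3)(8−5) = 4·7·5·3 = 420 ≡ 2, so v_1 = 2^{−1} = 6 (mod 11).
  i = 2 (α = 4): (4−8)(4−1)(4−3)(4−5) = (−4)·3·1·(−1) = 12 ≡ 1, so v_2 = 1^{−1} = 1 (mod 11).
  i = 3 (α = 1): (1−8)(1−4)(1−3)(1−5) = (−7)·(−3)·(−2)·(−4) = 168 ≡ 3, so v_3 = 3^{−1} = 4 (mod 11).
  i = 4 (α = 3): (3−8)(3−4)(3−1)(3−5) = (−5)·(−1)·2·(−2) = −20 ≡ 2, so v_4 = 2^{−1} = 6 (mod 11).
  i = 5 (α = 5): (5−8)(5−4)(5−1)(5−3) = (−3)·1·4·2 = −24 ≡ 9, so v_5 = 9^{−1} = 5 (mod 11).
  v = [6, 1, 4, 6, 5].
Step 2: syndromes of r = [9, 0, 7, 5, 5] (all sums mod 11).
  S_0 = Σ v_i r_i = 6·9 + 1·0 + 4·7 + 6·5 + 5·5 = 137 ≡ 5.
  S_1 = Σ v_i α_i r_i = 6·8·9 + 1·4·0 + 4·1·7 + 6·3·5 + 5·5·5 = 675 ≡ 4.
  α_i^2 mod 11 = [9, 5, 1, 9, 3].
  S_2 = Σ v_i α_i^2 r_i = 6·9·9 + 1·5·0 + 4·1·7 + 6·9·5 + 5·3·5 = 859 ≡ 1.
  S = (5, 4, 1) ≠ 0, so r is not a codeword (an error is present).
Step 3: locate the error. For a single error e at position i, S_ℓ = v_i·e·α_i^ℓ, so α_err = S_1/S_0.
  S_0^{−1} = 5^{−1} = 9 (mod 11), so α_err = 4·9 = 36 ≡ 3 = α_4. Error position i = 4.
  Consistency check: S_2/S_1 = 1·3 = 3 ≡ 3 = α_err ✓ (single-error assumption holds).
Step 4: error magnitude e = S_0/v_4 = S_0·∏_{j≠4}(α_4 − α_j) = 5·2 = 10 ≡ 10 (mod 11).
Step 5: correct position 4: c_4 = r_4 − e = 5 − 10 ≡ 6 (mod 11). Hence c = [9, 0, 7, 6, 5].
  Check: interpolating c through the α_i gives m(x) = 2 + 5·x (degree < 2) with m(α_i) = c_i for every i, so c is indeed a codeword.


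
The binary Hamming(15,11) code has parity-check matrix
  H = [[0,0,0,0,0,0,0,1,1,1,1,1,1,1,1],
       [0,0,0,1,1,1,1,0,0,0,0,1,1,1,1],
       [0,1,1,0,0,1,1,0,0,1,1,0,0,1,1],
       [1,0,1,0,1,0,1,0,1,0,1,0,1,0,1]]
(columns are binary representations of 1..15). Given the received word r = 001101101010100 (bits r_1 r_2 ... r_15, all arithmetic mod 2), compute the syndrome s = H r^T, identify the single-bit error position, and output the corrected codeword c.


s = (1, 0, 0, 1)^T, error position = 9, corrected codeword c = 001101100010100

Compute s = H r^T mod 2 one row at a time:
  s_1 = 0 + 1 + 0 + 1 + 0 + 1 + 0 + 0 = 3 ≡ 1 (mod 2).
  s_2 = 1 + 0 + 1 + 1 + 0 + 1 + 0 + 0 = 4 ≡ 0 (mod 2).
  s_3 = 0 + 1 + 1 + 1 + 0 + 1 + 0 + 0 = 4 ≡ 0 (mod 2).
  s_4 = 0 + 1 + 0 + 1 + 1 + 1 + 1 + 0 = 5 ≡ 1 (mod 2).
s = (1, 0, 0, 1)^T — this equals column 9 of H (binary 1001), so error is at position 9.
Correct: flip bit 9 of r = 001101101010100 to get c = 001101100010100.


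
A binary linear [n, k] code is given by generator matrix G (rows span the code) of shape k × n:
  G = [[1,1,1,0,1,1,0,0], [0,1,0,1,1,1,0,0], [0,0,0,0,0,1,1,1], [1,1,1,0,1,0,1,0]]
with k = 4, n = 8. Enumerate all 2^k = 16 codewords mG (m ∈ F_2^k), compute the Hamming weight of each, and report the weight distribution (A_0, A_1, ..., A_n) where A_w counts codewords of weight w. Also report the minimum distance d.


Weight distribution: A_0 = 1, A_1 = 1, A_2 = 1, A_3 = 2, A_4 = 3, A_5 = 5, A_6 = 3. Minimum distance d = 1.

Enumerate all 2^4 = 16 messages m ∈ F_2^4.
For each, compute codeword c = mG in F_2^8, then tally its weight.
  m = 0000 → c = 00000000, weight = 0.
  m = 1000 → c = 11101100, weight = 5.
  m = 0100 → c = 01011100, weight = 4.
  m = 1100 → c = 10110000, weight = 3.
  m = 0010 → c = 00000111, weight = 3.
  m = 1010 → c = 11101011, weight = 6.
  m = 0110 → c = 01011011, weight = 5.
  m = 1110 → c = 10110111, weight = 6.
  m = 0001 → c = 11101010, weight = 5.
  m = 1001 → c = 00000110, weight = 2.
  m = 0101 → c = 10110110, weight = 5.
  m = 1101 → c = 01011010, weight = 4.
  m = 0011 → c = 11101101, weight = 6.
  m = 1011 → c = 00000001, weight = 1.
  m = 0111 → c = 10110001, weight = 4.
  m = 1111 → c = 01011101, weight = 5.
Tally weights:
  weight 0: 1 codewords.
  weight 1: 1 codewords.
  weight 2: 1 codewords.
  weight 3: 2 codewords.
  weight 4: 3 codewords.
  weight 5: 5 codewords.
  weight 6: 3 codewords.
Minimum distance d = smallest w > 0 with A_w > 0 = 1.
Sanity: Σ A_w = 16 = 2^4 = 16 ✓.


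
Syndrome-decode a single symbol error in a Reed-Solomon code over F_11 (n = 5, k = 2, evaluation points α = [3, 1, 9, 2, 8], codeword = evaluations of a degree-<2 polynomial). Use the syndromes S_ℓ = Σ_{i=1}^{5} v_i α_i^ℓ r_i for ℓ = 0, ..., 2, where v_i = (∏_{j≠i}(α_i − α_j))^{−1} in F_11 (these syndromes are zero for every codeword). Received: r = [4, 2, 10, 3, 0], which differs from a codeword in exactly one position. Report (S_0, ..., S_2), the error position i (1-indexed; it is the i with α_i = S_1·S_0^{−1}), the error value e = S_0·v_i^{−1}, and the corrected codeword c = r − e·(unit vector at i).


S = (9, 6, 4), error at position 5, error magnitude e = 2, c = [4, 2, 10, 3, 9].

Step 1: column multipliers v_i = (∏_{j≠i}(α_i − α_j))^{−1} mod 11.
  i = 1 (α = 3): (3−1)(3−9)(3−2)(3−8) = 2·(−6)·1·(−5) = 60 ≡ 5, so v_1 = 5^{−1} = 9 (mod 11).
  i = 2 (α = 1): (1−3)(1−9)(1−2)(1−8) = (−2)·(−8)·(−1)·(−7) = 112 ≡ 2, so v_2 = 2^{−1} = 6 (mod 11).
  i = 3 (α = 9): (9−3)(9−1)(9−2)(9−8) = 6·8·7·1 = 336 ≡ 6, so v_3 = 6^{−1} = 2 (mod 11).
  i = 4 (α = 2): (2−3)(2−1)(2−9)(2−8) = (−1)·1·(−7)·(−6) = −42 ≡ 2, so v_4 = 2^{−1} = 6 (mod 11).
  i = 5 (α = 8): (8−3)(8−1)(8−9)(8−2) = 5·7·(−1)·6 = −210 ≡ 10, so v_5 = 10^{−1} = 10 (mod 11).
  v = [9, 6, 2, 6, 10].
Step 2: syndromes of r = [4, 2, 10, 3, 0] (all sums mod 11).
  S_0 = Σ v_i r_i = 9·4 + 6·2 + 2·10 + 6·3 + 10·0 = 86 ≡ 9.
  S_1 = Σ v_i α_i r_i = 9·3·4 + 6·1·2 + 2·9·10 + 6·2·3 + 10·8·0 = 336 ≡ 6.
  α_i^2 mod 11 = [9, 1, 4, 4, 9].
  S_2 = Σ v_i α_i^2 r_i = 9·9·4 + 6·1·2 + 2·4·10 + 6·4·3 + 10·9·0 = 488 ≡ 4.
  S = (9, 6, 4) ≠ 0, so r is not a codeword (an error is present).
Step 3: locate the error. For a single error e at position i, S_ℓ = v_i·e·α_i^ℓ, so α_err = S_1/S_0.
  S_0^{−1} = 9^{−1} = 5 (mod 11), so α_err = 6·5 = 30 ≡ 8 = α_5. Error position i = 5.
  Consistency check: S_2/S_1 = 4·2 = 8 ≡ 8 = α_err ✓ (single-error assumption holds).
Step 4: error magnitude e = S_0/v_5 = S_0·∏_{j≠5}(α_5 − α_j) = 9·10 = 90 ≡ 2 (mod 11).
Step 5: correct position 5: c_5 = r_5 − e = 0 − 2 ≡ 9 (mod 11). Hence c = [4, 2, 10, 3, 9].
  Check: interpolating c through the α_i gives m(x) = 1 + 1·x (degree < 2) with m(α_i) = c_i for every i, so c is indeed a codeword.


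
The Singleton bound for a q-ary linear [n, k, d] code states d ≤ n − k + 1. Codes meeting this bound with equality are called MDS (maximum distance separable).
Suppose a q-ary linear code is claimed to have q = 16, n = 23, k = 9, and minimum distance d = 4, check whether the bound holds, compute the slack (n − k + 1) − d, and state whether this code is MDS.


Singleton RHS = n − k + 1 = 15, slack = 11, bound satisfied, not MDS.

Singleton bound: d ≤ n − k + 1.
Here n = 23, k = 9, so n − k + 1 = 15.
Given d = 4, check d ≤ 15: YES.
Slack = (n − k + 1) − d = 11.
The code is NOT MDS (slack = 11 > 0).
Description: the claimed parameters are [23, 9, 4]_16; such a code would be non-MDS.


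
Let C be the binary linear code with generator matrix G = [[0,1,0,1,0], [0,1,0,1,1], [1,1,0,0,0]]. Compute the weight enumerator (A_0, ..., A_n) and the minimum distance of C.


Weight distribution: A_0 = 1, A_1 = 1, A_2 = 3, A_3 = 3. Minimum distance d = 1.

Enumerate all 2^3 = 8 messages m ∈ F_2^3.
For each, compute codeword c = mG in F_2^5, then tally its weight.
  m = 000 → c = 00000, weight = 0.
  m = 100 → c = 01010, weight = 2.
  m = 010 → c = 01011, weight = 3.
  m = 110 → c = 00001, weight = 1.
  m = 001 → c = 11000, weight = 2.
  m = 101 → c = 10010, weight = 2.
  m = 011 → c = 10011, weight = 3.
  m = 111 → c = 11001, weight = 3.
Tally weights:
  weight 0: 1 codewords.
  weight 1: 1 codewords.
  weight 2: 3 codewords.
  weight 3: 3 codewords.
Minimum distance d = smallest w > 0 with A_w > 0 = 1.
Sanity: Σ A_w = 8 = 2^3 = 8 ✓.


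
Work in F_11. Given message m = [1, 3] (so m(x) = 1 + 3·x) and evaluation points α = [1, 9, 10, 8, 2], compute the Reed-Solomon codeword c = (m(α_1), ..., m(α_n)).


c = [4, 6, 9, 3, 7]

Message polynomial: m(x) = 1 + 3·x (mod 11).
For each evaluation point α_i, compute m(α_i) mod 11:
  α_1 = 1: Horner steps 3 → 4, so m(1) = 4.
  α_2 = 9: Horner steps 3 → 6, so m(9) = 6.
  α_3 = 10: Horner steps 3 → 9, so m(10) = 9.
  α_4 = 8: Horner steps 3 → 3, so m(8) = 3.
  α_5 = 2: Horner steps 3 → 7, so m(2) = 7.
Codeword c = [4, 6, 9, 3, 7] ∈ F_11^5.


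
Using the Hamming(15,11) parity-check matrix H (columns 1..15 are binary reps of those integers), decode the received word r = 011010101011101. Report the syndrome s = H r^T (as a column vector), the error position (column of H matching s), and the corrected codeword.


s = (1, 1, 1, 1)^T, error position = 15, corrected codeword c = 011010101011100

Compute s = H r^T mod 2 one row at a time:
  s_1 = 0 + 1 + 0 + 1 + 1 + 1 + 0 + 1 = 5 ≡ 1 (mod 2).
  s_2 = 0 + 1 + 0 + 1 + 1 + 1 + 0 + 1 = 5 ≡ 1 (mod 2).
  s_3 = 1 + 1 + 0 + 1 + 0 + 1 + 0 + 1 = 5 ≡ 1 (mod 2).
  s_4 = 0 + 1 + 1 + 1 + 1 + 1 + 1 + 1 = 7 ≡ 1 (mod 2).
s = (1, 1, 1, 1)^T — this equals column 15 of H (binary 1111), so error is at position 15.
Correct: flip bit 15 of r = 011010101011101 to get c = 011010101011100.


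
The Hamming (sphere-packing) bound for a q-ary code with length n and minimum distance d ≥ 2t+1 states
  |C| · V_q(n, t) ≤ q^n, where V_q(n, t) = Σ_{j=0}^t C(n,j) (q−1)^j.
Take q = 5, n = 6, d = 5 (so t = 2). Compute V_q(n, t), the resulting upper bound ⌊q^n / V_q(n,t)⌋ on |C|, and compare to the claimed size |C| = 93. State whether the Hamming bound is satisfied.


V_q(n, t) = 265, q^n = 15625, Hamming bound = 58, |C| = 93 > bound (violated).

Step 1: Compute V_q(n, t) = Σ_{j=0}^2 C(n, j) (q−1)^j.
  j = 0: C(6,0)·(4)^0 = 1·1 = 1.
  j = 1: C(6,1)·(4)^1 = 6·4 = 24.
  j = 2: C(6,2)·(4)^2 = 15·16 = 240.
  V_q(n, t) = 1 + 24 + 240 = 265.
Step 2: q^n = 5^6 = 15625.
Step 3: Hamming bound ⌊q^n / V_q(n,t)⌋ = ⌊15625/265⌋ = 58.
Step 4: Compare |C| = 93 to 58: violated.
The claimed |C| lies above the Hamming bound, so no 5-ary code of length 6 with d ≥ 5 can have 93 codewords.


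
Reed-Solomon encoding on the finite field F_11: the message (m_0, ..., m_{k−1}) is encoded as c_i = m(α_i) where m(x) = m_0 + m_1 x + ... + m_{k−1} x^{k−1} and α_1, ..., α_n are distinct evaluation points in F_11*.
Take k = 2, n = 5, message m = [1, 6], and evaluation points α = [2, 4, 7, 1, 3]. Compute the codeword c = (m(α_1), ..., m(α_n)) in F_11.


c = [2, 3, 10, 7, 8]

Message polynomial: m(x) = 1 + 6·x (mod 11).
For each evaluation point α_i, compute m(α_i) mod 11:
  α_1 = 2: Horner steps 6 → 2, so m(2) = 2.
  α_2 = 4: Horner steps 6 → 3, so m(4) = 3.
  α_3 = 7: Horner steps 6 → 10, so m(7) = 10.
  α_4 = 1: Horner steps 6 → 7, so m(1) = 7.
  α_5 = 3: Horner steps 6 → 8, so m(3) = 8.
Codeword c = [2, 3, 10, 7, 8] ∈ F_11^5.


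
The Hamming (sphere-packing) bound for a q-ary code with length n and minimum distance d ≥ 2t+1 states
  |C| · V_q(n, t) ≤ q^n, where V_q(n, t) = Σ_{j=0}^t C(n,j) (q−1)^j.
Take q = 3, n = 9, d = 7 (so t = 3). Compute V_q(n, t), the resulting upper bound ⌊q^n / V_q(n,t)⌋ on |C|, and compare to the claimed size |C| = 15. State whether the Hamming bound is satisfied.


V_q(n, t) = 835, q^n = 19683, Hamming bound = 23, |C| = 15 ≤ bound (satisfied).

Step 1: Compute V_q(n, t) = Σ_{j=0}^3 C(n, j) (q−1)^j.
  j = 0: C(9,0)·(2)^0 = 1·1 = 1.
  j = 1: C(9,1)·(2)^1 = 9·2 = 18.
  j = 2: C(9,2)·(2)^2 = 36·4 = 144.
  j = 3: C(9,3)·(2)^3 = 84·8 = 672.
  V_q(n, t) = 1 + 18 + 144 + 672 = 835.
Step 2: q^n = 3^9 = 19683.
Step 3: Hamming bound ⌊q^n / V_q(n,t)⌋ = ⌊19683/835⌋ = 23.
Step 4: Compare |C| = 15 to 23: satisfied.
The claimed |C| lies below the Hamming bound.


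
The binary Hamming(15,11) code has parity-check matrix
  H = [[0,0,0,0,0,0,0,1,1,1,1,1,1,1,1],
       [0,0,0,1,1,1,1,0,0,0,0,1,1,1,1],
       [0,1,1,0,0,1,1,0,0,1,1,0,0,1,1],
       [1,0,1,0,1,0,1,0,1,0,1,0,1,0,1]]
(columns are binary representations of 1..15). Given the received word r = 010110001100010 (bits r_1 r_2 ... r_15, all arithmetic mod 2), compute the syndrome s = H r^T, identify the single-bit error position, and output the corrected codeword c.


s = (1, 1, 1, 0)^T, error position = 14, corrected codeword c = 010110001100000

Compute s = H r^T mod 2 one row at a time:
  s_1 = 0 + 1 + 1 + 0 + 0 + 0 + 1 + 0 = 3 ≡ 1 (mod 2).
  s_2 = 1 + 1 + 0 + 0 + 0 + 0 + 1 + 0 = 3 ≡ 1 (mod 2).
  s_3 = 1 + 0 + 0 + 0 + 1 + 0 + 1 + 0 = 3 ≡ 1 (mod 2).
  s_4 = 0 + 0 + 1 + 0 + 1 + 0 + 0 + 0 = 2 ≡ 0 (mod 2).
s = (1, 1, 1, 0)^T — this equals column 14 of H (binary 1110), so error is at position 14.
Correct: flip bit 14 of r = 010110001100010 to get c = 010110001100000.


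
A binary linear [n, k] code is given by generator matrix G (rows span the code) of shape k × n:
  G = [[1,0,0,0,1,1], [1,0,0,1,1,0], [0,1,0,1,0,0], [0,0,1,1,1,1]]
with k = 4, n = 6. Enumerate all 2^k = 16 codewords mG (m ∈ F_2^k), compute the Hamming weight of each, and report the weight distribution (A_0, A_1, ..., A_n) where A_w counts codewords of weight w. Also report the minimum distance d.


Weight distribution: A_0 = 1, A_2 = 4, A_3 = 6, A_4 = 3, A_5 = 2. Minimum distance d = 2.

Enumerate all 2^4 = 16 messages m ∈ F_2^4.
For each, compute codeword c = mG in F_2^6, then tally its weight.
  m = 0000 → c = 000000, weight = 0.
  m = 1000 → c = 100011, weight = 3.
  m = 0100 → c = 100110, weight = 3.
  m = 1100 → c = 000101, weight = 2.
  m = 0010 → c = 010100, weight = 2.
  m = 1010 → c = 110111, weight = 5.
  m = 0110 → c = 110010, weight = 3.
  m = 1110 → c = 010001, weight = 2.
  m = 0001 → c = 001111, weight = 4.
  m = 1001 → c = 101100, weight = 3.
  m = 0101 → c = 101001, weight = 3.
  m = 1101 → c = 001010, weight = 2.
  m = 0011 → c = 011011, weight = 4.
  m = 1011 → c = 111000, weight = 3.
  m = 0111 → c = 111101, weight = 5.
  m = 1111 → c = 011110, weight = 4.
Tally weights:
  weight 0: 1 codewords.
  weight 2: 4 codewords.
  weight 3: 6 codewords.
  weight 4: 3 codewords.
  weight 5: 2 codewords.
Minimum distance d = smallest w > 0 with A_w > 0 = 2.
Sanity: Σ A_w = 16 = 2^4 = 16 ✓.


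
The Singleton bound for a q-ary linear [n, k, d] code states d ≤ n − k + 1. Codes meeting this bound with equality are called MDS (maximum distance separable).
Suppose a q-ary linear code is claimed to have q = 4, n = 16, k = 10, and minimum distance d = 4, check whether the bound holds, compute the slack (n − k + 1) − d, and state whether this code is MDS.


Singleton RHS = n − k + 1 = 7, slack = 3, bound satisfied, not MDS.

Singleton bound: d ≤ n − k + 1.
Here n = 16, k = 10, so n − k + 1 = 7.
Given d = 4, check d ≤ 7: YES.
Slack = (n − k + 1) − d = 3.
The code is NOT MDS (slack = 3 > 0).
Description: the claimed parameters are [16, 10, 4]_4; such a code would be non-MDS.


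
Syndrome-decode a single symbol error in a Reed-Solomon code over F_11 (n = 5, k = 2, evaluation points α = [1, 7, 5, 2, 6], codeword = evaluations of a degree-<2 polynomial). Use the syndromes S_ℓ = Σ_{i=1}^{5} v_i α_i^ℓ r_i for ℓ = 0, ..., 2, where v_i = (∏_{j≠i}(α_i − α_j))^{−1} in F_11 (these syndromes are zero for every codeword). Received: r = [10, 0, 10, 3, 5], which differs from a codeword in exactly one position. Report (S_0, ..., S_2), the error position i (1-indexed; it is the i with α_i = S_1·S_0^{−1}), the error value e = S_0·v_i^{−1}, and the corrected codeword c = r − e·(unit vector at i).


S = (9, 9, 9), error at position 1, error magnitude e = 2, c = [8, 0, 10, 3, 5].

Step 1: column multipliers v_i = (∏_{j≠i}(α_i − α_j))^{−1} mod 11.
  i = 1 (α = 1): (1−7)(1−5)(1−2)(1−6) = (−6)·(−4)·(−1)·(−5) = 120 ≡ 10, so v_1 = 10^{−1} = 10 (mod 11).
  i = 2 (α = 7): (7−1)(7−5)(7−2)(7−6) = 6·2·5·1 = 60 ≡ 5, so v_2 = 5^{−1} = 9 (mod 11).
  i = 3 (α = 5): (5−1)(5−7)(5−2)(5−6) = 4·(−2)·3·(−1) = 24 ≡ 2, so v_3 = 2^{−1} = 6 (mod 11).
  i = 4 (α = 2): (2−1)(2−7)(2−5)(2−6) = 1·(−5)·(−3)·(−4) = −60 ≡ 6, so v_4 = 6^{−1} = 2 (mod 11).
  i = 5 (α = 6): (6−1)(6−7)(6−5)(6−2) = 5·(−1)·1·4 = −20 ≡ 2, so v_5 = 2^{−1} = 6 (mod 11).
  v = [10, 9, 6, 2, 6].
Step 2: syndromes of r = [10, 0, 10, 3, 5] (all sums mod 11).
  S_0 = Σ v_i r_i = 10·10 + 9·0 + 6·10 + 2·3 + 6·5 = 196 ≡ 9.
  S_1 = Σ v_i α_i r_i = 10·1·10 + 9·7·0 + 6·5·10 + 2·2·3 + 6·6·5 = 592 ≡ 9.
  α_i^2 mod 11 = [1, 5, 3, 4, 3].
  S_2 = Σ v_i α_i^2 r_i = 10·1·10 + 9·5·0 + 6·3·10 + 2·4·3 + 6·3·5 = 394 ≡ 9.
  S = (9, 9, 9) ≠ 0, so r is not a codeword (an error is present).
Step 3: locate the error. For a single error e at position i, S_ℓ = v_i·e·α_i^ℓ, so α_err = S_1/S_0.
  S_0^{−1} = 9^{−1} = 5 (mod 11), so α_err = 9·5 = 45 ≡ 1 = α_1. Error position i = 1.
  Consistency check: S_2/S_1 = 9·5 = 45 ≡ 1 = α_err ✓ (single-error assumption holds).
Step 4: error magnitude e = S_0/v_1 = S_0·∏_{j≠1}(α_1 − α_j) = 9·10 = 90 ≡ 2 (mod 11).
Step 5: correct position 1: c_1 = r_1 − e = 10 − 2 ≡ 8 (mod 11). Hence c = [8, 0, 10, 3, 5].
  Check: interpolating c through the α_i gives m(x) = 2 + 6·x (degree < 2) with m(α_i) = c_i for every i, so c is indeed a codeword.
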